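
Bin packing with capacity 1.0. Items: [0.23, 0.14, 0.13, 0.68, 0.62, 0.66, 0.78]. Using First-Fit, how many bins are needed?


Place items sequentially using First-Fit:
  Item 0.23 -> new Bin 1
  Item 0.14 -> Bin 1 (now 0.37)
  Item 0.13 -> Bin 1 (now 0.5)
  Item 0.68 -> new Bin 2
  Item 0.62 -> new Bin 3
  Item 0.66 -> new Bin 4
  Item 0.78 -> new Bin 5
Total bins used = 5

5


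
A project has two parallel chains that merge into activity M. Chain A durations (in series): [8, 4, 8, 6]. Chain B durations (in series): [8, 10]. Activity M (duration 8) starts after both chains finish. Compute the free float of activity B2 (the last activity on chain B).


ES(B2) = sum of predecessors on chain B = 8
EF(B2) = ES + duration = 8 + 10 = 18
Successor of B2 is M. ES(M) = max(sum(A), sum(B)) = max(26, 18) = 26
Free float = ES(successor) - EF(current) = 26 - 18 = 8

8


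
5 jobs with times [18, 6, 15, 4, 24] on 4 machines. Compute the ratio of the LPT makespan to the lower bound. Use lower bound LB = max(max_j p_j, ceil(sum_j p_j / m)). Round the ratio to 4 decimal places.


LPT order: [24, 18, 15, 6, 4]
Machine loads after assignment: [24, 18, 15, 10]
LPT makespan = 24
Lower bound = max(max_job, ceil(total/4)) = max(24, 17) = 24
Ratio = 24 / 24 = 1.0

1.0


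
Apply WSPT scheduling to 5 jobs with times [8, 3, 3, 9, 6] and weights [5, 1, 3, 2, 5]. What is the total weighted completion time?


Compute p/w ratios and sort ascending (WSPT): [(3, 3), (6, 5), (8, 5), (3, 1), (9, 2)]
Compute weighted completion times:
  Job (p=3,w=3): C=3, w*C=3*3=9
  Job (p=6,w=5): C=9, w*C=5*9=45
  Job (p=8,w=5): C=17, w*C=5*17=85
  Job (p=3,w=1): C=20, w*C=1*20=20
  Job (p=9,w=2): C=29, w*C=2*29=58
Total weighted completion time = 217

217


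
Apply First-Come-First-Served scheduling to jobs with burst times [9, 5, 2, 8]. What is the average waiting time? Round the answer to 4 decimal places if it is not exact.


FCFS order (as given): [9, 5, 2, 8]
Waiting times:
  Job 1: wait = 0
  Job 2: wait = 9
  Job 3: wait = 14
  Job 4: wait = 16
Sum of waiting times = 39
Average waiting time = 39/4 = 9.75

9.75


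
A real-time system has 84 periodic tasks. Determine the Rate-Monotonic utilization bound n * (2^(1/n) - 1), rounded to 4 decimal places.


Compute 2^(1/84) = 1.0082858917
Subtract 1: 1.0082858917 - 1 = 0.0082858917
Multiply by n: 84 * 0.0082858917 = 0.6960149028
Round to 4 dp: 0.6960

0.6960


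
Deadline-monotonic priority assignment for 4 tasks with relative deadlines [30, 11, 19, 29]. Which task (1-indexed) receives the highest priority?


Sort tasks by relative deadline (ascending):
  Task 2: deadline = 11
  Task 3: deadline = 19
  Task 4: deadline = 29
  Task 1: deadline = 30
Priority order (highest first): [2, 3, 4, 1]
Highest priority task = 2

2


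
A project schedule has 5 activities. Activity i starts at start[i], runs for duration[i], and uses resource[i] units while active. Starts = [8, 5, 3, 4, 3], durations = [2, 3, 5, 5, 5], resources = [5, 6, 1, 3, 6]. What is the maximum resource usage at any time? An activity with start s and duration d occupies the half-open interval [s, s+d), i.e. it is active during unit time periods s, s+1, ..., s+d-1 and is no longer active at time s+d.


Each activity i is active on [start_i, start_i + duration_i).
Compute total resource usage per time slot:
  t=0: active resources = [], total = 0
  t=1: active resources = [], total = 0
  t=2: active resources = [], total = 0
  t=3: active resources = [1, 6], total = 7
  t=4: active resources = [1, 3, 6], total = 10
  t=5: active resources = [6, 1, 3, 6], total = 16
  t=6: active resources = [6, 1, 3, 6], total = 16
  t=7: active resources = [6, 1, 3, 6], total = 16
  t=8: active resources = [5, 3], total = 8
  t=9: active resources = [5], total = 5
Peak resource demand = 16

16


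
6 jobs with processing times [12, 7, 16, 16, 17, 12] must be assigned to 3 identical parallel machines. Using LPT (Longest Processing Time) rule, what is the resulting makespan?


Sort jobs in decreasing order (LPT): [17, 16, 16, 12, 12, 7]
Assign each job to the least loaded machine:
  Machine 1: jobs [17, 7], load = 24
  Machine 2: jobs [16, 12], load = 28
  Machine 3: jobs [16, 12], load = 28
Makespan = max load = 28

28


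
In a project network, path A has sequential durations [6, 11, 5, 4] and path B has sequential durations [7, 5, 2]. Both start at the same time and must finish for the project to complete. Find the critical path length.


Path A total = 6 + 11 + 5 + 4 = 26
Path B total = 7 + 5 + 2 = 14
Critical path = longest path = max(26, 14) = 26

26


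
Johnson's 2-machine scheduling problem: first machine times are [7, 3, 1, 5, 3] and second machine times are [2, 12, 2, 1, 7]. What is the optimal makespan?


Apply Johnson's rule:
  Group 1 (a <= b): [(3, 1, 2), (2, 3, 12), (5, 3, 7)]
  Group 2 (a > b): [(1, 7, 2), (4, 5, 1)]
Optimal job order: [3, 2, 5, 1, 4]
Schedule:
  Job 3: M1 done at 1, M2 done at 3
  Job 2: M1 done at 4, M2 done at 16
  Job 5: M1 done at 7, M2 done at 23
  Job 1: M1 done at 14, M2 done at 25
  Job 4: M1 done at 19, M2 done at 26
Makespan = 26

26


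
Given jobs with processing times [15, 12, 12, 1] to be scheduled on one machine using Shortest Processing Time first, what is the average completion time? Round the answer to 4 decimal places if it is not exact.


Sort jobs by processing time (SPT order): [1, 12, 12, 15]
Compute completion times sequentially:
  Job 1: processing = 1, completes at 1
  Job 2: processing = 12, completes at 13
  Job 3: processing = 12, completes at 25
  Job 4: processing = 15, completes at 40
Sum of completion times = 79
Average completion time = 79/4 = 19.75

19.75


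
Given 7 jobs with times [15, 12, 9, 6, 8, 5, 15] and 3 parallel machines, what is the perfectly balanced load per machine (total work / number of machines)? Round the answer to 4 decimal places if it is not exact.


Total processing time = 15 + 12 + 9 + 6 + 8 + 5 + 15 = 70
Number of machines = 3
Ideal balanced load = 70 / 3 = 23.3333

23.3333


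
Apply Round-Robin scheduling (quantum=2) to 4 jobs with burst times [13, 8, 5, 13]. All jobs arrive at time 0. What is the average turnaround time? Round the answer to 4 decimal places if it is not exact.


Time quantum = 2
Execution trace:
  J1 runs 2 units, time = 2
  J2 runs 2 units, time = 4
  J3 runs 2 units, time = 6
  J4 runs 2 units, time = 8
  J1 runs 2 units, time = 10
  J2 runs 2 units, time = 12
  J3 runs 2 units, time = 14
  J4 runs 2 units, time = 16
  J1 runs 2 units, time = 18
  J2 runs 2 units, time = 20
  J3 runs 1 units, time = 21
  J4 runs 2 units, time = 23
  J1 runs 2 units, time = 25
  J2 runs 2 units, time = 27
  J4 runs 2 units, time = 29
  J1 runs 2 units, time = 31
  J4 runs 2 units, time = 33
  J1 runs 2 units, time = 35
  J4 runs 2 units, time = 37
  J1 runs 1 units, time = 38
  J4 runs 1 units, time = 39
Finish times: [38, 27, 21, 39]
Average turnaround = 125/4 = 31.25

31.25


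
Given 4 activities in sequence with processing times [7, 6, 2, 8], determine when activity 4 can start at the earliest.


Activity 4 starts after activities 1 through 3 complete.
Predecessor durations: [7, 6, 2]
ES = 7 + 6 + 2 = 15

15


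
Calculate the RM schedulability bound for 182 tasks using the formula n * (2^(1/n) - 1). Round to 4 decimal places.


Compute 2^(1/182) = 1.0038157625
Subtract 1: 1.0038157625 - 1 = 0.0038157625
Multiply by n: 182 * 0.0038157625 = 0.6944687750
Round to 4 dp: 0.6945

0.6945


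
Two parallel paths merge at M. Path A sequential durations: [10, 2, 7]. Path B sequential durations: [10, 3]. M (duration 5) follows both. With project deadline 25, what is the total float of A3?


Forward pass: ES(A3) = sum of predecessors on chain A = 12
EF = ES + duration = 12 + 7 = 19
Backward pass: LF(M) = deadline = 25; LS(M) = 25 - 5 = 20
LF(A3) = LS(M) - sum(successors on chain A) = 20 - 0 = 20
LS = LF - duration = 20 - 7 = 13
Total float = LS - ES = 13 - 12 = 1

1


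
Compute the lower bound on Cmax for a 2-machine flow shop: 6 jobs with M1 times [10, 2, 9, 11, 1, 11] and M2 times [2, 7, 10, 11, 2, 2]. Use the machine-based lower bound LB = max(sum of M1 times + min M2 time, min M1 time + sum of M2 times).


LB1 = sum(M1 times) + min(M2 times) = 44 + 2 = 46
LB2 = min(M1 times) + sum(M2 times) = 1 + 34 = 35
Lower bound = max(LB1, LB2) = max(46, 35) = 46

46


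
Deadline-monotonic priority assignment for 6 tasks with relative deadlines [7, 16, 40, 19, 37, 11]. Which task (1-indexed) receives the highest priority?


Sort tasks by relative deadline (ascending):
  Task 1: deadline = 7
  Task 6: deadline = 11
  Task 2: deadline = 16
  Task 4: deadline = 19
  Task 5: deadline = 37
  Task 3: deadline = 40
Priority order (highest first): [1, 6, 2, 4, 5, 3]
Highest priority task = 1

1


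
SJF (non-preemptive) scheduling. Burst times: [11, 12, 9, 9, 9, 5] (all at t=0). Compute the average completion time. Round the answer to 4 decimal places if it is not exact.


SJF order (ascending): [5, 9, 9, 9, 11, 12]
Completion times:
  Job 1: burst=5, C=5
  Job 2: burst=9, C=14
  Job 3: burst=9, C=23
  Job 4: burst=9, C=32
  Job 5: burst=11, C=43
  Job 6: burst=12, C=55
Average completion = 172/6 = 28.6667

28.6667


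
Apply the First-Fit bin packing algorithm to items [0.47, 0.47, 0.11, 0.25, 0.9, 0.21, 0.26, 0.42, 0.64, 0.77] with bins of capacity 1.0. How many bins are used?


Place items sequentially using First-Fit:
  Item 0.47 -> new Bin 1
  Item 0.47 -> Bin 1 (now 0.94)
  Item 0.11 -> new Bin 2
  Item 0.25 -> Bin 2 (now 0.36)
  Item 0.9 -> new Bin 3
  Item 0.21 -> Bin 2 (now 0.57)
  Item 0.26 -> Bin 2 (now 0.83)
  Item 0.42 -> new Bin 4
  Item 0.64 -> new Bin 5
  Item 0.77 -> new Bin 6
Total bins used = 6

6


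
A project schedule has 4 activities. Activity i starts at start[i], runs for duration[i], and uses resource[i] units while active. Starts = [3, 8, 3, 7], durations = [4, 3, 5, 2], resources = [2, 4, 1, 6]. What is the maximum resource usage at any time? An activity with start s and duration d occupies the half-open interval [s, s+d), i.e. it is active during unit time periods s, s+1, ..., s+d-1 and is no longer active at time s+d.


Each activity i is active on [start_i, start_i + duration_i).
Compute total resource usage per time slot:
  t=0: active resources = [], total = 0
  t=1: active resources = [], total = 0
  t=2: active resources = [], total = 0
  t=3: active resources = [2, 1], total = 3
  t=4: active resources = [2, 1], total = 3
  t=5: active resources = [2, 1], total = 3
  t=6: active resources = [2, 1], total = 3
  t=7: active resources = [1, 6], total = 7
  t=8: active resources = [4, 6], total = 10
  t=9: active resources = [4], total = 4
  t=10: active resources = [4], total = 4
Peak resource demand = 10

10


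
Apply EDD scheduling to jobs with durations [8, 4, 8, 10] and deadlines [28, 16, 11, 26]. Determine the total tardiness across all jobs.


Sort by due date (EDD order): [(8, 11), (4, 16), (10, 26), (8, 28)]
Compute completion times and tardiness:
  Job 1: p=8, d=11, C=8, tardiness=max(0,8-11)=0
  Job 2: p=4, d=16, C=12, tardiness=max(0,12-16)=0
  Job 3: p=10, d=26, C=22, tardiness=max(0,22-26)=0
  Job 4: p=8, d=28, C=30, tardiness=max(0,30-28)=2
Total tardiness = 2

2


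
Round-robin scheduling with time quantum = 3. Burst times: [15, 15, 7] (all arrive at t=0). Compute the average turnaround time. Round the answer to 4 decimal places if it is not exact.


Time quantum = 3
Execution trace:
  J1 runs 3 units, time = 3
  J2 runs 3 units, time = 6
  J3 runs 3 units, time = 9
  J1 runs 3 units, time = 12
  J2 runs 3 units, time = 15
  J3 runs 3 units, time = 18
  J1 runs 3 units, time = 21
  J2 runs 3 units, time = 24
  J3 runs 1 units, time = 25
  J1 runs 3 units, time = 28
  J2 runs 3 units, time = 31
  J1 runs 3 units, time = 34
  J2 runs 3 units, time = 37
Finish times: [34, 37, 25]
Average turnaround = 96/3 = 32.0

32.0


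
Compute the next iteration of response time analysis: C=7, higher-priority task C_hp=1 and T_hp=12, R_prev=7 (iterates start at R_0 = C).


R_next = C + ceil(R_prev / T_hp) * C_hp
ceil(7 / 12) = ceil(0.5833) = 1
Interference = 1 * 1 = 1
R_next = 7 + 1 = 8

8


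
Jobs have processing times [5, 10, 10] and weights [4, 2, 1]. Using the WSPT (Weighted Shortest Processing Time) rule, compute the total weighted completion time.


Compute p/w ratios and sort ascending (WSPT): [(5, 4), (10, 2), (10, 1)]
Compute weighted completion times:
  Job (p=5,w=4): C=5, w*C=4*5=20
  Job (p=10,w=2): C=15, w*C=2*15=30
  Job (p=10,w=1): C=25, w*C=1*25=25
Total weighted completion time = 75

75


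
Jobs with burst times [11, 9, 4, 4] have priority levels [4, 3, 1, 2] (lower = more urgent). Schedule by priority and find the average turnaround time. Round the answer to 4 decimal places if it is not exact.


Sort by priority (ascending = highest first):
Order: [(1, 4), (2, 4), (3, 9), (4, 11)]
Completion times:
  Priority 1, burst=4, C=4
  Priority 2, burst=4, C=8
  Priority 3, burst=9, C=17
  Priority 4, burst=11, C=28
Average turnaround = 57/4 = 14.25

14.25


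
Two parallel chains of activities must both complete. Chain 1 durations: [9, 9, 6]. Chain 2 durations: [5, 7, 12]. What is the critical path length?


Path A total = 9 + 9 + 6 = 24
Path B total = 5 + 7 + 12 = 24
Critical path = longest path = max(24, 24) = 24

24


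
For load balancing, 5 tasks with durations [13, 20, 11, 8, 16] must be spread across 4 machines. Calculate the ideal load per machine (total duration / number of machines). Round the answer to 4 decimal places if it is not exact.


Total processing time = 13 + 20 + 11 + 8 + 16 = 68
Number of machines = 4
Ideal balanced load = 68 / 4 = 17.0

17.0


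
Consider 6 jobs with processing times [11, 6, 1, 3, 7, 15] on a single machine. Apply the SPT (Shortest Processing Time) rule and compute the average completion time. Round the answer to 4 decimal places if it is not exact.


Sort jobs by processing time (SPT order): [1, 3, 6, 7, 11, 15]
Compute completion times sequentially:
  Job 1: processing = 1, completes at 1
  Job 2: processing = 3, completes at 4
  Job 3: processing = 6, completes at 10
  Job 4: processing = 7, completes at 17
  Job 5: processing = 11, completes at 28
  Job 6: processing = 15, completes at 43
Sum of completion times = 103
Average completion time = 103/6 = 17.1667

17.1667


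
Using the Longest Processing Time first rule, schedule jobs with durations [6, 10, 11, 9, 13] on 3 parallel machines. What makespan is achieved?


Sort jobs in decreasing order (LPT): [13, 11, 10, 9, 6]
Assign each job to the least loaded machine:
  Machine 1: jobs [13], load = 13
  Machine 2: jobs [11, 6], load = 17
  Machine 3: jobs [10, 9], load = 19
Makespan = max load = 19

19


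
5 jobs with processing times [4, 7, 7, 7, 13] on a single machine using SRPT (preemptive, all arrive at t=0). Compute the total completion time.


Since all jobs arrive at t=0, SRPT equals SPT ordering.
SPT order: [4, 7, 7, 7, 13]
Completion times:
  Job 1: p=4, C=4
  Job 2: p=7, C=11
  Job 3: p=7, C=18
  Job 4: p=7, C=25
  Job 5: p=13, C=38
Total completion time = 4 + 11 + 18 + 25 + 38 = 96

96


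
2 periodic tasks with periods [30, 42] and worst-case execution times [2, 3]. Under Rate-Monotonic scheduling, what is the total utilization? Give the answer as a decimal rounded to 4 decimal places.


Compute individual utilizations (exact fractions):
  Task 1: C/T = 2/30 = 1/15 (approx. 0.0667)
  Task 2: C/T = 3/42 = 1/14 (approx. 0.0714)
Total utilization U = 1/15 + 1/14 = 29/210
Rounded to 4 decimal places: U = 0.1381
RM (Liu & Layland) bound for 2 tasks = 0.828427; compare with U = 29/210 (approx. 0.138095)
U <= bound, so schedulable by RM sufficient condition.

0.1381


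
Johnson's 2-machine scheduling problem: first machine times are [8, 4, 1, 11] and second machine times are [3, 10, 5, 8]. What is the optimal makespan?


Apply Johnson's rule:
  Group 1 (a <= b): [(3, 1, 5), (2, 4, 10)]
  Group 2 (a > b): [(4, 11, 8), (1, 8, 3)]
Optimal job order: [3, 2, 4, 1]
Schedule:
  Job 3: M1 done at 1, M2 done at 6
  Job 2: M1 done at 5, M2 done at 16
  Job 4: M1 done at 16, M2 done at 24
  Job 1: M1 done at 24, M2 done at 27
Makespan = 27

27


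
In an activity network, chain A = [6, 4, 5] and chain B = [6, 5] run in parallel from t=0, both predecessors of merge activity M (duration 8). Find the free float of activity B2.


ES(B2) = sum of predecessors on chain B = 6
EF(B2) = ES + duration = 6 + 5 = 11
Successor of B2 is M. ES(M) = max(sum(A), sum(B)) = max(15, 11) = 15
Free float = ES(successor) - EF(current) = 15 - 11 = 4

4


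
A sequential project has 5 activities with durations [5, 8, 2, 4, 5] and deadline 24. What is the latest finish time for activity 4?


LF(activity 4) = deadline - sum of successor durations
Successors: activities 5 through 5 with durations [5]
Sum of successor durations = 5
LF = 24 - 5 = 19

19


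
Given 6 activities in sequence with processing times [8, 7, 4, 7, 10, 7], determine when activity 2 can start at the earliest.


Activity 2 starts after activities 1 through 1 complete.
Predecessor durations: [8]
ES = 8 = 8

8


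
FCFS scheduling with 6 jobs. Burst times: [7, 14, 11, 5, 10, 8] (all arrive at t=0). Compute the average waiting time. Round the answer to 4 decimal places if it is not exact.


FCFS order (as given): [7, 14, 11, 5, 10, 8]
Waiting times:
  Job 1: wait = 0
  Job 2: wait = 7
  Job 3: wait = 21
  Job 4: wait = 32
  Job 5: wait = 37
  Job 6: wait = 47
Sum of waiting times = 144
Average waiting time = 144/6 = 24.0

24.0


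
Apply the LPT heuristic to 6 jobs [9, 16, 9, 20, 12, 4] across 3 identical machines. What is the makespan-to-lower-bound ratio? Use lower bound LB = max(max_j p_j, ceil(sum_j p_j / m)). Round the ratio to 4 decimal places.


LPT order: [20, 16, 12, 9, 9, 4]
Machine loads after assignment: [24, 25, 21]
LPT makespan = 25
Lower bound = max(max_job, ceil(total/3)) = max(20, 24) = 24
Ratio = 25 / 24 = 1.0417

1.0417


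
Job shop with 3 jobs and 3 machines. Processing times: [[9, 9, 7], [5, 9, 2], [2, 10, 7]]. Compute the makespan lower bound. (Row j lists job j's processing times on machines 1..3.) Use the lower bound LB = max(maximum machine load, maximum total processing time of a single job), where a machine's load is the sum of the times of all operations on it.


Machine loads:
  Machine 1: 9 + 5 + 2 = 16
  Machine 2: 9 + 9 + 10 = 28
  Machine 3: 7 + 2 + 7 = 16
Max machine load = 28
Job totals:
  Job 1: 25
  Job 2: 16
  Job 3: 19
Max job total = 25
Lower bound = max(28, 25) = 28

28


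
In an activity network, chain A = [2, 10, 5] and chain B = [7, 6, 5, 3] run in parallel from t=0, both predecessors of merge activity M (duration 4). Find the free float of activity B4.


ES(B4) = sum of predecessors on chain B = 18
EF(B4) = ES + duration = 18 + 3 = 21
Successor of B4 is M. ES(M) = max(sum(A), sum(B)) = max(17, 21) = 21
Free float = ES(successor) - EF(current) = 21 - 21 = 0

0


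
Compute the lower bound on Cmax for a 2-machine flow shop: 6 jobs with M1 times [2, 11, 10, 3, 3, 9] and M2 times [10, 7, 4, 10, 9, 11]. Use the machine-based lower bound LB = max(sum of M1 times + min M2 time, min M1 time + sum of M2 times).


LB1 = sum(M1 times) + min(M2 times) = 38 + 4 = 42
LB2 = min(M1 times) + sum(M2 times) = 2 + 51 = 53
Lower bound = max(LB1, LB2) = max(42, 53) = 53

53


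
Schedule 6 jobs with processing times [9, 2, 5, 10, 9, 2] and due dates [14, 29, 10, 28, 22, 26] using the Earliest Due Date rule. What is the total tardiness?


Sort by due date (EDD order): [(5, 10), (9, 14), (9, 22), (2, 26), (10, 28), (2, 29)]
Compute completion times and tardiness:
  Job 1: p=5, d=10, C=5, tardiness=max(0,5-10)=0
  Job 2: p=9, d=14, C=14, tardiness=max(0,14-14)=0
  Job 3: p=9, d=22, C=23, tardiness=max(0,23-22)=1
  Job 4: p=2, d=26, C=25, tardiness=max(0,25-26)=0
  Job 5: p=10, d=28, C=35, tardiness=max(0,35-28)=7
  Job 6: p=2, d=29, C=37, tardiness=max(0,37-29)=8
Total tardiness = 16

16


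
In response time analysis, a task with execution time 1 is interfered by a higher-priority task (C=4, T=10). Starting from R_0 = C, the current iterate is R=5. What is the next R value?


R_next = C + ceil(R_prev / T_hp) * C_hp
ceil(5 / 10) = ceil(0.5) = 1
Interference = 1 * 4 = 4
R_next = 1 + 4 = 5
R_next = R_prev, so the iteration has converged (response time = 5).

5


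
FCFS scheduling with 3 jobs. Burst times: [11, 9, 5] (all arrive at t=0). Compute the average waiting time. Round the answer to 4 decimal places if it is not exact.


FCFS order (as given): [11, 9, 5]
Waiting times:
  Job 1: wait = 0
  Job 2: wait = 11
  Job 3: wait = 20
Sum of waiting times = 31
Average waiting time = 31/3 = 10.3333

10.3333


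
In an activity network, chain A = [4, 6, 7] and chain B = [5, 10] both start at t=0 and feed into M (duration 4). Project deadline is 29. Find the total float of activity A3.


Forward pass: ES(A3) = sum of predecessors on chain A = 10
EF = ES + duration = 10 + 7 = 17
Backward pass: LF(M) = deadline = 29; LS(M) = 29 - 4 = 25
LF(A3) = LS(M) - sum(successors on chain A) = 25 - 0 = 25
LS = LF - duration = 25 - 7 = 18
Total float = LS - ES = 18 - 10 = 8

8


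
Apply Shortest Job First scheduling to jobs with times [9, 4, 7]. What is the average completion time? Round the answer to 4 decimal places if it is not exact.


SJF order (ascending): [4, 7, 9]
Completion times:
  Job 1: burst=4, C=4
  Job 2: burst=7, C=11
  Job 3: burst=9, C=20
Average completion = 35/3 = 11.6667

11.6667


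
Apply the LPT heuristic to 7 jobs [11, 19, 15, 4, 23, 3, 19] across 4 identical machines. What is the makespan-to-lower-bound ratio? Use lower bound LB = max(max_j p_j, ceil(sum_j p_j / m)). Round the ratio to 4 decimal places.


LPT order: [23, 19, 19, 15, 11, 4, 3]
Machine loads after assignment: [23, 23, 22, 26]
LPT makespan = 26
Lower bound = max(max_job, ceil(total/4)) = max(23, 24) = 24
Ratio = 26 / 24 = 1.0833

1.0833


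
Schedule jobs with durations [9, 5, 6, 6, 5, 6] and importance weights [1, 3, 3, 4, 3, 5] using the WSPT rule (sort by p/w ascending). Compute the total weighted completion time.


Compute p/w ratios and sort ascending (WSPT): [(6, 5), (6, 4), (5, 3), (5, 3), (6, 3), (9, 1)]
Compute weighted completion times:
  Job (p=6,w=5): C=6, w*C=5*6=30
  Job (p=6,w=4): C=12, w*C=4*12=48
  Job (p=5,w=3): C=17, w*C=3*17=51
  Job (p=5,w=3): C=22, w*C=3*22=66
  Job (p=6,w=3): C=28, w*C=3*28=84
  Job (p=9,w=1): C=37, w*C=1*37=37
Total weighted completion time = 316

316


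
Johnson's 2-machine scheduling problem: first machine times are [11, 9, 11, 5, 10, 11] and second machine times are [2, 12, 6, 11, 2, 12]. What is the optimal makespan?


Apply Johnson's rule:
  Group 1 (a <= b): [(4, 5, 11), (2, 9, 12), (6, 11, 12)]
  Group 2 (a > b): [(3, 11, 6), (1, 11, 2), (5, 10, 2)]
Optimal job order: [4, 2, 6, 3, 1, 5]
Schedule:
  Job 4: M1 done at 5, M2 done at 16
  Job 2: M1 done at 14, M2 done at 28
  Job 6: M1 done at 25, M2 done at 40
  Job 3: M1 done at 36, M2 done at 46
  Job 1: M1 done at 47, M2 done at 49
  Job 5: M1 done at 57, M2 done at 59
Makespan = 59

59


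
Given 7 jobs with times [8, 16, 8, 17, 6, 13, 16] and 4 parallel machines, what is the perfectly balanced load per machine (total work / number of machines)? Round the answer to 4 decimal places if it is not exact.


Total processing time = 8 + 16 + 8 + 17 + 6 + 13 + 16 = 84
Number of machines = 4
Ideal balanced load = 84 / 4 = 21.0

21.0


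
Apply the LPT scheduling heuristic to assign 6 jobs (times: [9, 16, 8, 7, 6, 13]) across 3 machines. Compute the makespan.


Sort jobs in decreasing order (LPT): [16, 13, 9, 8, 7, 6]
Assign each job to the least loaded machine:
  Machine 1: jobs [16, 6], load = 22
  Machine 2: jobs [13, 7], load = 20
  Machine 3: jobs [9, 8], load = 17
Makespan = max load = 22

22


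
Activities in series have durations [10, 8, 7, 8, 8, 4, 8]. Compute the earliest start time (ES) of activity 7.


Activity 7 starts after activities 1 through 6 complete.
Predecessor durations: [10, 8, 7, 8, 8, 4]
ES = 10 + 8 + 7 + 8 + 8 + 4 = 45

45


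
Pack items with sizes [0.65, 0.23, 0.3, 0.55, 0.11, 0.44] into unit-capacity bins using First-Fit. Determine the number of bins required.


Place items sequentially using First-Fit:
  Item 0.65 -> new Bin 1
  Item 0.23 -> Bin 1 (now 0.88)
  Item 0.3 -> new Bin 2
  Item 0.55 -> Bin 2 (now 0.85)
  Item 0.11 -> Bin 1 (now 0.99)
  Item 0.44 -> new Bin 3
Total bins used = 3

3


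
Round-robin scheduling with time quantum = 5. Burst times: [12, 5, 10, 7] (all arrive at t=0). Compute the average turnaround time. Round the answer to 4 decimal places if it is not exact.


Time quantum = 5
Execution trace:
  J1 runs 5 units, time = 5
  J2 runs 5 units, time = 10
  J3 runs 5 units, time = 15
  J4 runs 5 units, time = 20
  J1 runs 5 units, time = 25
  J3 runs 5 units, time = 30
  J4 runs 2 units, time = 32
  J1 runs 2 units, time = 34
Finish times: [34, 10, 30, 32]
Average turnaround = 106/4 = 26.5

26.5


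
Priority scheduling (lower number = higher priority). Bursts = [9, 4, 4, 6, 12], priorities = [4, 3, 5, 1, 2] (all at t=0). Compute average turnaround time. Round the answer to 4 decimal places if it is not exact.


Sort by priority (ascending = highest first):
Order: [(1, 6), (2, 12), (3, 4), (4, 9), (5, 4)]
Completion times:
  Priority 1, burst=6, C=6
  Priority 2, burst=12, C=18
  Priority 3, burst=4, C=22
  Priority 4, burst=9, C=31
  Priority 5, burst=4, C=35
Average turnaround = 112/5 = 22.4

22.4


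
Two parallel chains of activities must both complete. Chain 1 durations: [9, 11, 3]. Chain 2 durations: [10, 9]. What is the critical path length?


Path A total = 9 + 11 + 3 = 23
Path B total = 10 + 9 = 19
Critical path = longest path = max(23, 19) = 23

23


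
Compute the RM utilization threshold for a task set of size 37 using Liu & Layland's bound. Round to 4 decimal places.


Compute 2^(1/37) = 1.0189102844
Subtract 1: 1.0189102844 - 1 = 0.0189102844
Multiply by n: 37 * 0.0189102844 = 0.6996805228
Round to 4 dp: 0.6997

0.6997


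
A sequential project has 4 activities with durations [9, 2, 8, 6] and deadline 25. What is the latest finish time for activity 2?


LF(activity 2) = deadline - sum of successor durations
Successors: activities 3 through 4 with durations [8, 6]
Sum of successor durations = 14
LF = 25 - 14 = 11

11


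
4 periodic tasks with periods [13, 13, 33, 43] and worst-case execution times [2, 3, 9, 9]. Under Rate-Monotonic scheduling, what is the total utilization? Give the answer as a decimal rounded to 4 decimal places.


Compute individual utilizations (exact fractions):
  Task 1: C/T = 2/13 (approx. 0.1538)
  Task 2: C/T = 3/13 (approx. 0.2308)
  Task 3: C/T = 9/33 = 3/11 (approx. 0.2727)
  Task 4: C/T = 9/43 (approx. 0.2093)
Total utilization U = 2/13 + 3/13 + 3/11 + 9/43 = 5329/6149
Rounded to 4 decimal places: U = 0.8666
RM (Liu & Layland) bound for 4 tasks = 0.756828; compare with U = 5329/6149 (approx. 0.866645)
bound < U <= 1, so the RM sufficient condition is not met (inconclusive; an exact test such as response-time analysis is needed).

0.8666


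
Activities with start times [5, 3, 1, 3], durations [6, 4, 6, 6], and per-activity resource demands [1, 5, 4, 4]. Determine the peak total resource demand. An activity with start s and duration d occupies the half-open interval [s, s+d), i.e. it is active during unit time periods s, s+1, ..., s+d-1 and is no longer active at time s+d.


Each activity i is active on [start_i, start_i + duration_i).
Compute total resource usage per time slot:
  t=0: active resources = [], total = 0
  t=1: active resources = [4], total = 4
  t=2: active resources = [4], total = 4
  t=3: active resources = [5, 4, 4], total = 13
  t=4: active resources = [5, 4, 4], total = 13
  t=5: active resources = [1, 5, 4, 4], total = 14
  t=6: active resources = [1, 5, 4, 4], total = 14
  t=7: active resources = [1, 4], total = 5
  t=8: active resources = [1, 4], total = 5
  t=9: active resources = [1], total = 1
  t=10: active resources = [1], total = 1
Peak resource demand = 14

14


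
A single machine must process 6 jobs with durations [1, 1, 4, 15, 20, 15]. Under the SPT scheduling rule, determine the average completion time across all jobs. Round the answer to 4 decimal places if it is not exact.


Sort jobs by processing time (SPT order): [1, 1, 4, 15, 15, 20]
Compute completion times sequentially:
  Job 1: processing = 1, completes at 1
  Job 2: processing = 1, completes at 2
  Job 3: processing = 4, completes at 6
  Job 4: processing = 15, completes at 21
  Job 5: processing = 15, completes at 36
  Job 6: processing = 20, completes at 56
Sum of completion times = 122
Average completion time = 122/6 = 20.3333

20.3333


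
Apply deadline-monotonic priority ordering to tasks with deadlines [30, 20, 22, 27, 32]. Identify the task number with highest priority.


Sort tasks by relative deadline (ascending):
  Task 2: deadline = 20
  Task 3: deadline = 22
  Task 4: deadline = 27
  Task 1: deadline = 30
  Task 5: deadline = 32
Priority order (highest first): [2, 3, 4, 1, 5]
Highest priority task = 2

2


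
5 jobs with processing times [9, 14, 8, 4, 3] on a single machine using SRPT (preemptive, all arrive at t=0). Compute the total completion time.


Since all jobs arrive at t=0, SRPT equals SPT ordering.
SPT order: [3, 4, 8, 9, 14]
Completion times:
  Job 1: p=3, C=3
  Job 2: p=4, C=7
  Job 3: p=8, C=15
  Job 4: p=9, C=24
  Job 5: p=14, C=38
Total completion time = 3 + 7 + 15 + 24 + 38 = 87

87


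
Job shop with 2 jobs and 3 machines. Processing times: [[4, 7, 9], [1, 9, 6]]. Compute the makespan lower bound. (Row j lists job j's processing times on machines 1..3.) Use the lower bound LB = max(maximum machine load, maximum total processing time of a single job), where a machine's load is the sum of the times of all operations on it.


Machine loads:
  Machine 1: 4 + 1 = 5
  Machine 2: 7 + 9 = 16
  Machine 3: 9 + 6 = 15
Max machine load = 16
Job totals:
  Job 1: 20
  Job 2: 16
Max job total = 20
Lower bound = max(16, 20) = 20

20


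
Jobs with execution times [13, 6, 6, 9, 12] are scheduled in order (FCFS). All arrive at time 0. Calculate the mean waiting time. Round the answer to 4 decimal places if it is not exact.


FCFS order (as given): [13, 6, 6, 9, 12]
Waiting times:
  Job 1: wait = 0
  Job 2: wait = 13
  Job 3: wait = 19
  Job 4: wait = 25
  Job 5: wait = 34
Sum of waiting times = 91
Average waiting time = 91/5 = 18.2

18.2


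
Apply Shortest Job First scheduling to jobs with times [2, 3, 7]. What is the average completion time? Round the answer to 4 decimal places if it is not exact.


SJF order (ascending): [2, 3, 7]
Completion times:
  Job 1: burst=2, C=2
  Job 2: burst=3, C=5
  Job 3: burst=7, C=12
Average completion = 19/3 = 6.3333

6.3333


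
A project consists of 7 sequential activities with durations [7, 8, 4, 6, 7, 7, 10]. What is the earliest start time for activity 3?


Activity 3 starts after activities 1 through 2 complete.
Predecessor durations: [7, 8]
ES = 7 + 8 = 15

15


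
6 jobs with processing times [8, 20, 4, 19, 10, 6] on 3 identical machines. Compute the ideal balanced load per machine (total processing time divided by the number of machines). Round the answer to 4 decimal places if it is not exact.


Total processing time = 8 + 20 + 4 + 19 + 10 + 6 = 67
Number of machines = 3
Ideal balanced load = 67 / 3 = 22.3333

22.3333


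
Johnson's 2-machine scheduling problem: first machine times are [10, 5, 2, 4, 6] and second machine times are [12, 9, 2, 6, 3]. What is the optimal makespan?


Apply Johnson's rule:
  Group 1 (a <= b): [(3, 2, 2), (4, 4, 6), (2, 5, 9), (1, 10, 12)]
  Group 2 (a > b): [(5, 6, 3)]
Optimal job order: [3, 4, 2, 1, 5]
Schedule:
  Job 3: M1 done at 2, M2 done at 4
  Job 4: M1 done at 6, M2 done at 12
  Job 2: M1 done at 11, M2 done at 21
  Job 1: M1 done at 21, M2 done at 33
  Job 5: M1 done at 27, M2 done at 36
Makespan = 36

36


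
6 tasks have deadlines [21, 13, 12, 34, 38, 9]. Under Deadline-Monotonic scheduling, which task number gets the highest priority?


Sort tasks by relative deadline (ascending):
  Task 6: deadline = 9
  Task 3: deadline = 12
  Task 2: deadline = 13
  Task 1: deadline = 21
  Task 4: deadline = 34
  Task 5: deadline = 38
Priority order (highest first): [6, 3, 2, 1, 4, 5]
Highest priority task = 6

6


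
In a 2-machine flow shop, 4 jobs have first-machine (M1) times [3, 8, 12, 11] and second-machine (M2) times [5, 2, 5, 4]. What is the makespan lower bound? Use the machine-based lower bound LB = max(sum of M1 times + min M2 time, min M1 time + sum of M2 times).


LB1 = sum(M1 times) + min(M2 times) = 34 + 2 = 36
LB2 = min(M1 times) + sum(M2 times) = 3 + 16 = 19
Lower bound = max(LB1, LB2) = max(36, 19) = 36

36


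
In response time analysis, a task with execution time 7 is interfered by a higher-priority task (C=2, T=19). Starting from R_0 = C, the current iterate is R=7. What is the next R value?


R_next = C + ceil(R_prev / T_hp) * C_hp
ceil(7 / 19) = ceil(0.3684) = 1
Interference = 1 * 2 = 2
R_next = 7 + 2 = 9

9


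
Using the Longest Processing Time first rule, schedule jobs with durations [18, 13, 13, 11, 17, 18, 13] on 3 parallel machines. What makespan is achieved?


Sort jobs in decreasing order (LPT): [18, 18, 17, 13, 13, 13, 11]
Assign each job to the least loaded machine:
  Machine 1: jobs [18, 13], load = 31
  Machine 2: jobs [18, 13], load = 31
  Machine 3: jobs [17, 13, 11], load = 41
Makespan = max load = 41

41


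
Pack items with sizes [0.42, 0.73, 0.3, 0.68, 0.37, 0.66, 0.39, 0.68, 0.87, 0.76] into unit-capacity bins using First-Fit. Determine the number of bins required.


Place items sequentially using First-Fit:
  Item 0.42 -> new Bin 1
  Item 0.73 -> new Bin 2
  Item 0.3 -> Bin 1 (now 0.72)
  Item 0.68 -> new Bin 3
  Item 0.37 -> new Bin 4
  Item 0.66 -> new Bin 5
  Item 0.39 -> Bin 4 (now 0.76)
  Item 0.68 -> new Bin 6
  Item 0.87 -> new Bin 7
  Item 0.76 -> new Bin 8
Total bins used = 8

8


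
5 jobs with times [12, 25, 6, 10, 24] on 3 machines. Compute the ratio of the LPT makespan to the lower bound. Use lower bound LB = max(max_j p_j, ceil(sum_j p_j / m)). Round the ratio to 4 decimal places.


LPT order: [25, 24, 12, 10, 6]
Machine loads after assignment: [25, 24, 28]
LPT makespan = 28
Lower bound = max(max_job, ceil(total/3)) = max(25, 26) = 26
Ratio = 28 / 26 = 1.0769

1.0769


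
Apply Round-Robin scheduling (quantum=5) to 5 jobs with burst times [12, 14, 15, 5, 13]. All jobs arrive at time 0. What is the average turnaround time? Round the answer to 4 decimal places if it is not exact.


Time quantum = 5
Execution trace:
  J1 runs 5 units, time = 5
  J2 runs 5 units, time = 10
  J3 runs 5 units, time = 15
  J4 runs 5 units, time = 20
  J5 runs 5 units, time = 25
  J1 runs 5 units, time = 30
  J2 runs 5 units, time = 35
  J3 runs 5 units, time = 40
  J5 runs 5 units, time = 45
  J1 runs 2 units, time = 47
  J2 runs 4 units, time = 51
  J3 runs 5 units, time = 56
  J5 runs 3 units, time = 59
Finish times: [47, 51, 56, 20, 59]
Average turnaround = 233/5 = 46.6

46.6


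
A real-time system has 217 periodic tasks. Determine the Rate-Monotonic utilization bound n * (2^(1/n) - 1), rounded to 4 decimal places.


Compute 2^(1/217) = 1.0031993336
Subtract 1: 1.0031993336 - 1 = 0.0031993336
Multiply by n: 217 * 0.0031993336 = 0.6942553912
Round to 4 dp: 0.6943

0.6943


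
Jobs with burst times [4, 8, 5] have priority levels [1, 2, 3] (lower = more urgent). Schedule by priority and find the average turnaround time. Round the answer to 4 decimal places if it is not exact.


Sort by priority (ascending = highest first):
Order: [(1, 4), (2, 8), (3, 5)]
Completion times:
  Priority 1, burst=4, C=4
  Priority 2, burst=8, C=12
  Priority 3, burst=5, C=17
Average turnaround = 33/3 = 11.0

11.0


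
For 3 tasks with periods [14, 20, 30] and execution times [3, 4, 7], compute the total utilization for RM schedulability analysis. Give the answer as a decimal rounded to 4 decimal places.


Compute individual utilizations (exact fractions):
  Task 1: C/T = 3/14 (approx. 0.2143)
  Task 2: C/T = 4/20 = 1/5 (approx. 0.2)
  Task 3: C/T = 7/30 (approx. 0.2333)
Total utilization U = 3/14 + 1/5 + 7/30 = 68/105
Rounded to 4 decimal places: U = 0.6476
RM (Liu & Layland) bound for 3 tasks = 0.779763; compare with U = 68/105 (approx. 0.647619)
U <= bound, so schedulable by RM sufficient condition.

0.6476


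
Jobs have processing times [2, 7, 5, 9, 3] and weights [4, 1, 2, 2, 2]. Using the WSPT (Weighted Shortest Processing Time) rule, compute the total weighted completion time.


Compute p/w ratios and sort ascending (WSPT): [(2, 4), (3, 2), (5, 2), (9, 2), (7, 1)]
Compute weighted completion times:
  Job (p=2,w=4): C=2, w*C=4*2=8
  Job (p=3,w=2): C=5, w*C=2*5=10
  Job (p=5,w=2): C=10, w*C=2*10=20
  Job (p=9,w=2): C=19, w*C=2*19=38
  Job (p=7,w=1): C=26, w*C=1*26=26
Total weighted completion time = 102

102


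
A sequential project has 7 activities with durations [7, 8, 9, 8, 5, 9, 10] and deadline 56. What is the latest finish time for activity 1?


LF(activity 1) = deadline - sum of successor durations
Successors: activities 2 through 7 with durations [8, 9, 8, 5, 9, 10]
Sum of successor durations = 49
LF = 56 - 49 = 7

7


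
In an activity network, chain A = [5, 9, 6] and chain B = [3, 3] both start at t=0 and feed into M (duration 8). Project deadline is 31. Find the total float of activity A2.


Forward pass: ES(A2) = sum of predecessors on chain A = 5
EF = ES + duration = 5 + 9 = 14
Backward pass: LF(M) = deadline = 31; LS(M) = 31 - 8 = 23
LF(A2) = LS(M) - sum(successors on chain A) = 23 - 6 = 17
LS = LF - duration = 17 - 9 = 8
Total float = LS - ES = 8 - 5 = 3

3


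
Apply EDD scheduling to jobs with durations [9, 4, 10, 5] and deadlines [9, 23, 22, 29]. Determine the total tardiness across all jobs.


Sort by due date (EDD order): [(9, 9), (10, 22), (4, 23), (5, 29)]
Compute completion times and tardiness:
  Job 1: p=9, d=9, C=9, tardiness=max(0,9-9)=0
  Job 2: p=10, d=22, C=19, tardiness=max(0,19-22)=0
  Job 3: p=4, d=23, C=23, tardiness=max(0,23-23)=0
  Job 4: p=5, d=29, C=28, tardiness=max(0,28-29)=0
Total tardiness = 0

0


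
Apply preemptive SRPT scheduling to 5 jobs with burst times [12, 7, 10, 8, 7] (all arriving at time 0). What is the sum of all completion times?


Since all jobs arrive at t=0, SRPT equals SPT ordering.
SPT order: [7, 7, 8, 10, 12]
Completion times:
  Job 1: p=7, C=7
  Job 2: p=7, C=14
  Job 3: p=8, C=22
  Job 4: p=10, C=32
  Job 5: p=12, C=44
Total completion time = 7 + 14 + 22 + 32 + 44 = 119

119


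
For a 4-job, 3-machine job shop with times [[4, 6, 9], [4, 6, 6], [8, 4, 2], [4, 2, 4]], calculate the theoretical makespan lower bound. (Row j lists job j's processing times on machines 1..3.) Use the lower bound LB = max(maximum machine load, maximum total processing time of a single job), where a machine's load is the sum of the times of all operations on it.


Machine loads:
  Machine 1: 4 + 4 + 8 + 4 = 20
  Machine 2: 6 + 6 + 4 + 2 = 18
  Machine 3: 9 + 6 + 2 + 4 = 21
Max machine load = 21
Job totals:
  Job 1: 19
  Job 2: 16
  Job 3: 14
  Job 4: 10
Max job total = 19
Lower bound = max(21, 19) = 21

21


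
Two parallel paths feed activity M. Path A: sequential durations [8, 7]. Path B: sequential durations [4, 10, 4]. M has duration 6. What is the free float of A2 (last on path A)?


ES(A2) = sum of predecessors on chain A = 8
EF(A2) = ES + duration = 8 + 7 = 15
Successor of A2 is M. ES(M) = max(sum(A), sum(B)) = max(15, 18) = 18
Free float = ES(successor) - EF(current) = 18 - 15 = 3

3


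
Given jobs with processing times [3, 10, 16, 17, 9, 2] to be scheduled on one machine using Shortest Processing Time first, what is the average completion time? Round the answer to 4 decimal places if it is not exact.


Sort jobs by processing time (SPT order): [2, 3, 9, 10, 16, 17]
Compute completion times sequentially:
  Job 1: processing = 2, completes at 2
  Job 2: processing = 3, completes at 5
  Job 3: processing = 9, completes at 14
  Job 4: processing = 10, completes at 24
  Job 5: processing = 16, completes at 40
  Job 6: processing = 17, completes at 57
Sum of completion times = 142
Average completion time = 142/6 = 23.6667

23.6667
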